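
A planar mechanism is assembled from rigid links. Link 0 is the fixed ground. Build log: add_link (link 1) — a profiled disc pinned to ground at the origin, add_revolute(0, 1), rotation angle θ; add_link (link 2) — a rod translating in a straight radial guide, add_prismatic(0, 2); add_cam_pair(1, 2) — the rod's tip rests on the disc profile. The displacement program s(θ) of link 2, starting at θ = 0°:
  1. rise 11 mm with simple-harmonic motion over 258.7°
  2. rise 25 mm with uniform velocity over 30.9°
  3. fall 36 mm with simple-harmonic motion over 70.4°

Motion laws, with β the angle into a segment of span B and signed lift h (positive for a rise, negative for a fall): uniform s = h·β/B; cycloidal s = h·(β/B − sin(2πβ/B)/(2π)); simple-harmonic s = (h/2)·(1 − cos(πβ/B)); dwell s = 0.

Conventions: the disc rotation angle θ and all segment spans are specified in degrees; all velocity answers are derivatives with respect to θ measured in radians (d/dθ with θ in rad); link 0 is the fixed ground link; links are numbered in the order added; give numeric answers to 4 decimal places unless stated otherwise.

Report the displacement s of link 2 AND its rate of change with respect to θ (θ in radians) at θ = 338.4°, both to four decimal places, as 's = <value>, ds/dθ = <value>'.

seg 1 [0°–258.7°] simple-harmonic, h=11: full span → s += 11 → s = 11.0000
seg 2 [258.7°–289.6°] uniform, h=25: full span → s += 25 → s = 36.0000
seg 3 [289.6°–360°] simple-harmonic, h=-36: θ=338.4° here. β=48.8, B=70.4. -36/2·(1 − cos(π·0.6932)) = -28.2658 → s = 7.7342
velocity in seg [289.6°–360°] (simple-harmonic), θ in radians: β = 48.8° = 0.8517 rad, B = 70.4° = 1.2287 rad; ds/dθ = (πh/(2B)) sin(πβ/B) = (π·(-36)/(2·1.2287)) sin(π·0.6932) = -37.804024 mm/rad

s = 7.7342, ds/dθ = -37.8040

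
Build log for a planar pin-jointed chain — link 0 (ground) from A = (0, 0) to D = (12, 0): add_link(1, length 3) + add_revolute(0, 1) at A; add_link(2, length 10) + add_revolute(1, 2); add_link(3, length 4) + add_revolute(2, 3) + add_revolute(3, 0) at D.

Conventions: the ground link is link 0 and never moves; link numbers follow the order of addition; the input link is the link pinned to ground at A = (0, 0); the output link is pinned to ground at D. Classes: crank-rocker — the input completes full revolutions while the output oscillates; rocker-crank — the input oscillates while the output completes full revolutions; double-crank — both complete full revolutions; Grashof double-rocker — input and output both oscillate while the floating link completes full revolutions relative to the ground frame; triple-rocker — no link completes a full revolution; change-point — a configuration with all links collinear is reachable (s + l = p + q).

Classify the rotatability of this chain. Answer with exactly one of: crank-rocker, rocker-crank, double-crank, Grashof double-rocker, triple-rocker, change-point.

lengths: ground=12, input=3, coupler=10, output=4
sorted: s=3 (shortest), l=12 (longest), p+q=14
s + l = 15 vs p + q = 14
s + l > p + q → non-Grashof → no link fully rotates → triple-rocker

triple-rocker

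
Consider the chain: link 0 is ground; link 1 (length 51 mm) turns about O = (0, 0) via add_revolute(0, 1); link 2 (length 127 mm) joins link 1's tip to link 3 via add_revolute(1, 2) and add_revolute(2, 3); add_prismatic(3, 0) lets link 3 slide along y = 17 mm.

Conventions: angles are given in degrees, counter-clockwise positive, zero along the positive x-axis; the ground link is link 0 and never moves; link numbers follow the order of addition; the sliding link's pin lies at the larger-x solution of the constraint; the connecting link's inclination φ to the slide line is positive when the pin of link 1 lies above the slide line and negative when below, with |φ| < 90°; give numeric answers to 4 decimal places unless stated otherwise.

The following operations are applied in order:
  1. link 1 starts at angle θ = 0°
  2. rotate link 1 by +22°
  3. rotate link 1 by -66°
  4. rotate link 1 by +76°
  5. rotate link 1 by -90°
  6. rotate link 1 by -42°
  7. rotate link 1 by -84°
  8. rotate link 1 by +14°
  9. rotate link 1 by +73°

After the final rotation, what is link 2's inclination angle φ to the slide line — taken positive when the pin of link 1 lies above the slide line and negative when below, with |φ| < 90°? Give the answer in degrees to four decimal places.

geometry: r = 51 mm, L = 127 mm, e = 17 mm; θ starts at 0°
rotate link 1 by +22°: θ ← 0° +22° = 22°
rotate link 1 by -66°: θ ← 22° -66° = -44°
rotate link 1 by +76°: θ ← -44° +76° = 32°
rotate link 1 by -90°: θ ← 32° -90° = -58°
rotate link 1 by -42°: θ ← -58° -42° = -100°
rotate link 1 by -84°: θ ← -100° -84° = -184°
rotate link 1 by +14°: θ ← -184° +14° = -170°
rotate link 1 by +73°: θ ← -170° +73° = -97°
h = r sin θ − e = -50.619854 − 17 = -67.619854
sin φ = h / L = -67.619854 / 127 = -0.53243979
φ = arcsin(-0.53243979) = -32.170451°

-32.1705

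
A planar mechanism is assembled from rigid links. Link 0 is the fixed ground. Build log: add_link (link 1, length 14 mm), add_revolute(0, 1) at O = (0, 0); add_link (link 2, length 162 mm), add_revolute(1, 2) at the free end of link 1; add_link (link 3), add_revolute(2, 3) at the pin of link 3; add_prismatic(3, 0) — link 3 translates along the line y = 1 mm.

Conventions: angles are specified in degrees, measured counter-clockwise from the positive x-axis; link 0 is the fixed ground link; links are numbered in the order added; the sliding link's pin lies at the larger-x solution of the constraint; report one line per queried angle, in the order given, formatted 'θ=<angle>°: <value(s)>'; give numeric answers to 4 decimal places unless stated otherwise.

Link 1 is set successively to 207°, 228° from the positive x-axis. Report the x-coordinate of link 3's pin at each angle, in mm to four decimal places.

geometry: r = 14 mm, L = 162 mm, e = 1 mm
θ=207°: crank pin P = (r cos θ, r sin θ) = (-12.474091, -6.355867)
θ=207°: h = r sin θ − e = -6.355867 − 1 = -7.355867
θ=207°: x = r cos θ + √(L² − h²) = -12.474091 + 161.832911 = 149.358820
θ=228°: crank pin P = (r cos θ, r sin θ) = (-9.367828, -10.404028)
θ=228°: h = r sin θ − e = -10.404028 − 1 = -11.404028
θ=228°: x = r cos θ + √(L² − h²) = -9.367828 + 161.598107 = 152.230278

θ=207°: 149.3588
θ=228°: 152.2303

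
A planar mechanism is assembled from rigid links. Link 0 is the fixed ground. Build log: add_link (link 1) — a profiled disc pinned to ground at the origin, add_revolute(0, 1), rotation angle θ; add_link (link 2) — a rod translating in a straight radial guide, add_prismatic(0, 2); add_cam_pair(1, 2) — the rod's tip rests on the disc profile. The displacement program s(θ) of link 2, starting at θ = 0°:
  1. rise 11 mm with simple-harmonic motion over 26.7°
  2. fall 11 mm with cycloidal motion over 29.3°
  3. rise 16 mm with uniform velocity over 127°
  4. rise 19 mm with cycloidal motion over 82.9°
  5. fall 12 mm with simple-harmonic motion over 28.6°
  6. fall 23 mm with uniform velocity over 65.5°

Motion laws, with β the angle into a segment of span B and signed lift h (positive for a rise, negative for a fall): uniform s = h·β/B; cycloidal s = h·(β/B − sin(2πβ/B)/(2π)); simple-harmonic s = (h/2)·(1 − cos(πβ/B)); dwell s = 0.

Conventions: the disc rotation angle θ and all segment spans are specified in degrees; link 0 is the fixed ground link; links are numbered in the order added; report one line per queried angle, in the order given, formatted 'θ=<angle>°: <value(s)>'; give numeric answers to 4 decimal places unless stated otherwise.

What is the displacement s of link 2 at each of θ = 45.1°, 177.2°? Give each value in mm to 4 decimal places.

seg 1 [0°–26.7°] simple-harmonic, h=11: full span → s += 11 → s = 11.0000
seg 2 [26.7°–56°] cycloidal, h=-11: θ=45.1° here. β=18.4, B=29.3. -11·(0.6280 − sin(2π·0.6280)/(2π)) = -8.1688 → s = 2.8312
seg 2 [26.7°–56°] cycloidal, h=-11: full span → s += -11 → s = 0.0000
seg 3 [56°–183°] uniform, h=16: θ=177.2° here. β=121.2, B=127. 16·121.2/127 = 15.2693 → s = 15.2693

θ=45.1°: 2.8312
θ=177.2°: 15.2693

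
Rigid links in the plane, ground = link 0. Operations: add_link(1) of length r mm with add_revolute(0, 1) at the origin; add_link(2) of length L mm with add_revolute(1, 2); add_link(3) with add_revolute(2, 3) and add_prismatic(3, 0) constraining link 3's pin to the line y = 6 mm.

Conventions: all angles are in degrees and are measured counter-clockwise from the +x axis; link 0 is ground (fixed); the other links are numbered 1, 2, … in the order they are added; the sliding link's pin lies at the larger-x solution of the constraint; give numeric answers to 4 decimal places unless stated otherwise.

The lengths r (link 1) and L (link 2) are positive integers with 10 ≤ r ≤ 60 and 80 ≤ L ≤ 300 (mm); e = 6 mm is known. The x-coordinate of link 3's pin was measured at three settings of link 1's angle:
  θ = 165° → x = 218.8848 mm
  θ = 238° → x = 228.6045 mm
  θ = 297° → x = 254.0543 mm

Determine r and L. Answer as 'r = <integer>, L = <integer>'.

constraint per measurement: (x − r cos θ)² + (r sin θ − e)² = L²
subtracting the θ₁ and θ₂ equations cancels the r² and L² terms:
r = (x₁² − x₂²) / (2[(x₁cos θ₁ + e sin θ₁) − (x₂cos θ₂ + e sin θ₂)]) = 26.0000 → r = 26
L² = (x₁ − r cos θ₁)² + (r sin θ₁ − e)² = 59535.9812 → L = 244.0000 → L = 244
check at θ₃=297°: x = 254.0543 (printed 254.0543) ✓

r = 26, L = 244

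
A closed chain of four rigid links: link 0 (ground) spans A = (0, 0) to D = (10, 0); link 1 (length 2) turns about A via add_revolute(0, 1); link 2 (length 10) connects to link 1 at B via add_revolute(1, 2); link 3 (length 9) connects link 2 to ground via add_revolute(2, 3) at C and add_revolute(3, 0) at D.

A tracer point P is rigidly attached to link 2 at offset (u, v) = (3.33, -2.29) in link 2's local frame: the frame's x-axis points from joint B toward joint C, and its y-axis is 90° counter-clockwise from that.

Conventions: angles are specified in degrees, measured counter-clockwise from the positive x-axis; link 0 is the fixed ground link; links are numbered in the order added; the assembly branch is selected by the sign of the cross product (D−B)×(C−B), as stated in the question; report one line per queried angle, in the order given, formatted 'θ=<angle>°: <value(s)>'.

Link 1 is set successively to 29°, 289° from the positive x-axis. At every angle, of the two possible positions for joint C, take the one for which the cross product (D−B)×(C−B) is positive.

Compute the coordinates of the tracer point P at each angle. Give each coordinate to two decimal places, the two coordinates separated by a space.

A=(0,0), D=(10.00,0)
θ=29°: B = A + 2.00·(cos29°, sin29°) = (1.7492, 0.9696)
θ=29°: |BD| = 8.3075
θ=29°: circle(B,10.00) ∩ circle(D,9.00): a=5.2973, h=8.4817
θ=29°:   candidates: C₊=(8.0003,8.7750) cross=70.462; C₋=(6.0204,-8.0723) cross=-70.462
θ=29°:   branch + wants cross > 0 → take C=(8.0003,8.7750) (cross=70.462)
θ=29°: ex = (C−B)/|BC| = (0.6251,0.7805); ey = (-0.7805,0.6251)
θ=29°: P = B + 3.33·ex + -2.29·ey = (5.6183,2.1373)
θ=289°: B = A + 2.00·(cos289°, sin289°) = (0.6511, -1.8910)
θ=289°: |BD| = 9.5382
θ=289°: circle(B,10.00) ∩ circle(D,9.00): a=5.7651, h=8.1709
θ=289°:   candidates: C₊=(4.6818,7.2607) cross=77.936; C₋=(7.9218,-8.7568) cross=-77.936
θ=289°:   branch + wants cross > 0 → take C=(4.6818,7.2607) (cross=77.936)
θ=289°: ex = (C−B)/|BC| = (0.4031,0.9152); ey = (-0.9152,0.4031)
θ=289°: P = B + 3.33·ex + -2.29·ey = (4.0891,0.2334)

θ=29°: 5.62 2.14
θ=289°: 4.09 0.23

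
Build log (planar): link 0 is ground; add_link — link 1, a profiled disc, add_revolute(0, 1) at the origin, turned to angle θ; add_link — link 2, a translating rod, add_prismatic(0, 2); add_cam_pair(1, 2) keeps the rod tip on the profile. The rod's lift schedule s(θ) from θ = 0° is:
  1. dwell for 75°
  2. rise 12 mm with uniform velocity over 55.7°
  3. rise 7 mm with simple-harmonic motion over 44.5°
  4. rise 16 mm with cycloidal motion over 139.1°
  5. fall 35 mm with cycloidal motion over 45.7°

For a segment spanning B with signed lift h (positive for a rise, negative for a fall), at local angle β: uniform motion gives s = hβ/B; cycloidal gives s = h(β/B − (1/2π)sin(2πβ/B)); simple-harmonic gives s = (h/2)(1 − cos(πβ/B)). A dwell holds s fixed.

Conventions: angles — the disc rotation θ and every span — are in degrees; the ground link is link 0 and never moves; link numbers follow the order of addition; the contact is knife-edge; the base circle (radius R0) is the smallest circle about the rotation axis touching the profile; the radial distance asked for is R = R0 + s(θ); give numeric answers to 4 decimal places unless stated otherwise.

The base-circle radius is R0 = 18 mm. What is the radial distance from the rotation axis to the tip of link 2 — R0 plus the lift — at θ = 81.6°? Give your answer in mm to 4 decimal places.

seg 1 [0°–75°] dwell: s stays 0.0000
seg 2 [75°–130.7°] uniform, h=12: θ=81.6° here. β=6.6, B=55.7. 12·6.6/55.7 = 1.4219 → s = 1.4219
R = R0 + s = 18 + 1.4219 = 19.4219

19.4219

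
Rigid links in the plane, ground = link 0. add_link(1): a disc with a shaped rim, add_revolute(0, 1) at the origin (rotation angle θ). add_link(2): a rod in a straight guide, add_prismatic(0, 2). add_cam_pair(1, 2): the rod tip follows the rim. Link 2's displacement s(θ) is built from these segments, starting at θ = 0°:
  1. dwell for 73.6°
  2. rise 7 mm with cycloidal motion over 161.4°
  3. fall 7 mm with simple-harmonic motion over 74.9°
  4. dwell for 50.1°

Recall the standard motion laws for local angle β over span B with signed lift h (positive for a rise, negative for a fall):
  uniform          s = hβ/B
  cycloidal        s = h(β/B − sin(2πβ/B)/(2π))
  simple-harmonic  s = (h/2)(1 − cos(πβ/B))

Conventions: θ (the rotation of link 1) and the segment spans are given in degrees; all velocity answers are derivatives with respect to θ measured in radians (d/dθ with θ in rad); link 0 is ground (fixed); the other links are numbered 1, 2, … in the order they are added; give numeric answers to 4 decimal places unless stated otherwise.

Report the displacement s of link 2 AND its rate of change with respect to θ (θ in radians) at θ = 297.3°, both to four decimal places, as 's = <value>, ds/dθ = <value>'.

segment 1 (0° to 73.6°, dwell): s unchanged at 0.0000
segment 2 (73.6° to 235°, cycloidal, h = 7) is passed completely: s = 0.0000 + (7) = 7.0000
θ = 297.3° falls in segment 3 (235° to 309.9°, simple-harmonic, h = -7): β = 297.3 − 235 = 62.3°, B = 74.9°; Δs = -7/2·(1 − cos(π·0.8318)) = -6.5225; s = 7.0000 − 6.5225 = 0.4775
velocity in seg [235°–309.9°] (simple-harmonic), θ in radians: β = 62.3° = 1.0873 rad, B = 74.9° = 1.3073 rad; ds/dθ = (πh/(2B)) sin(πβ/B) = (π·(-7)/(2·1.3073)) sin(π·0.8318) = -4.241202 mm/rad

s = 0.4775, ds/dθ = -4.2412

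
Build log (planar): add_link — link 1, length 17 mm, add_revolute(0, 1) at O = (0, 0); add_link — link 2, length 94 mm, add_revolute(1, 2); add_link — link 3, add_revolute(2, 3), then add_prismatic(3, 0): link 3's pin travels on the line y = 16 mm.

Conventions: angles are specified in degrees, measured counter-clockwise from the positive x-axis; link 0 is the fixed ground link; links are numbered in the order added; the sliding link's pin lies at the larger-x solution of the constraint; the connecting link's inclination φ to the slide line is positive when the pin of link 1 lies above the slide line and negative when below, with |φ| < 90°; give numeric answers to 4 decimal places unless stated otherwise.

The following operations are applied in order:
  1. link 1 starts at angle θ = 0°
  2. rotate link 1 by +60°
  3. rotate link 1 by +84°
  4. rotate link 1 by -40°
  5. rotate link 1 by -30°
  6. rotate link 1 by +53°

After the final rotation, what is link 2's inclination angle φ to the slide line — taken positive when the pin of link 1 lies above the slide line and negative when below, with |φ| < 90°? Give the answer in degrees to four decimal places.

geometry: r = 17 mm, L = 94 mm, e = 16 mm; θ starts at 0°
rotate link 1 by +60°: θ ← 0° +60° = 60°
rotate link 1 by +84°: θ ← 60° +84° = 144°
rotate link 1 by -40°: θ ← 144° -40° = 104°
rotate link 1 by -30°: θ ← 104° -30° = 74°
rotate link 1 by +53°: θ ← 74° +53° = 127°
h = r sin θ − e = 13.576804 − 16 = -2.423196
sin φ = h / L = -2.423196 / 94 = -0.02577868
φ = arcsin(-0.02577868) = -1.477173°

-1.4772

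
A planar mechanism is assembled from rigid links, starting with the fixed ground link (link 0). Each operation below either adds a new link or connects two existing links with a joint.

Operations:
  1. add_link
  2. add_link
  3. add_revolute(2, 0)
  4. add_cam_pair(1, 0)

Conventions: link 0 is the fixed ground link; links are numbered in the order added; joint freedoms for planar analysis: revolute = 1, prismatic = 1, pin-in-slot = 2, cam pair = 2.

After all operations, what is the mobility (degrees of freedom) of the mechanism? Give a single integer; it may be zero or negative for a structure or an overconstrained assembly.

link 0 = ground. State L|J1|J2 = 1|0|0
+link1  2|0|0
+link2  3|0|0
R(2,0) f=1→J1  3|1|0
C(1,0) f=2→J2  3|1|1
M = 3(3−1)−2·1−1 = 6−2−1 = 3

M = 3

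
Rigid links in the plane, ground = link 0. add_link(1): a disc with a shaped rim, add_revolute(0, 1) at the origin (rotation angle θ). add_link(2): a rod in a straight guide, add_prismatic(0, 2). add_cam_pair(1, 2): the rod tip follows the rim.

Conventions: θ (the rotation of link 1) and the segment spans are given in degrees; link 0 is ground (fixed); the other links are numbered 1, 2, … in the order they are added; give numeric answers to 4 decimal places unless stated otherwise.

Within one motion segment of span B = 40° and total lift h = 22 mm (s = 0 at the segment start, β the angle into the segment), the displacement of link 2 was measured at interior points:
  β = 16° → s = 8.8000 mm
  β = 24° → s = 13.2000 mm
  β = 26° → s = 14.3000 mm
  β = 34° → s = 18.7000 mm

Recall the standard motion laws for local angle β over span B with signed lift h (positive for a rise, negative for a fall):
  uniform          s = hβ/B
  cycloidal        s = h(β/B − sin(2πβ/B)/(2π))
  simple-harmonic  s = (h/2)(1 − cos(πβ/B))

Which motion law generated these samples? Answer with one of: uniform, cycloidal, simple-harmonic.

candidates at β/B = r: uniform s = h·r (linear in β); cycloidal s = h·(r − sin(2πr)/(2π)); simple-harmonic s = (h/2)(1 − cos(πr))
β=16°: printed 8.8000 | uniform 8.8000, cycloidal 6.7419, simple-harmonic 7.6008
β=24°: printed 13.2000 | uniform 13.2000, cycloidal 15.2581, simple-harmonic 14.3992
β=26°: printed 14.3000 | uniform 14.3000, cycloidal 17.1327, simple-harmonic 15.9939
β=34°: printed 18.7000 | uniform 18.7000, cycloidal 21.5327, simple-harmonic 20.8011
only one law matches every sample → uniform

uniform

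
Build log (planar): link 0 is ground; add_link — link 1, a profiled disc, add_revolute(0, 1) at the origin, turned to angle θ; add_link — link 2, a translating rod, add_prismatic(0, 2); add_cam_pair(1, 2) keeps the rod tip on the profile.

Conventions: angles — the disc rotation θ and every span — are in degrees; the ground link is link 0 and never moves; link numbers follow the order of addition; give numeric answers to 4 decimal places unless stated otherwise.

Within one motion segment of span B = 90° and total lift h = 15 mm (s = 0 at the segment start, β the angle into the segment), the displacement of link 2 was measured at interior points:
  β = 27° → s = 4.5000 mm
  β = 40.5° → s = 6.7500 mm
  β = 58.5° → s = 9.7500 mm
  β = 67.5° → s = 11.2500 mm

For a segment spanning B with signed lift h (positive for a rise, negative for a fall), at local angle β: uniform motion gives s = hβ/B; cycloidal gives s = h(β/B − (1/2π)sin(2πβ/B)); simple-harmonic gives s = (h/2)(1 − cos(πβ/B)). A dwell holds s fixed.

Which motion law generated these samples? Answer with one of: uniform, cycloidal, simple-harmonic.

candidates at β/B = r: uniform s = h·r (linear in β); cycloidal s = h·(r − sin(2πr)/(2π)); simple-harmonic s = (h/2)(1 − cos(πr))
β=27°: printed 4.5000 | uniform 4.5000, cycloidal 2.2295, simple-harmonic 3.0916
β=40.5°: printed 6.7500 | uniform 6.7500, cycloidal 6.0123, simple-harmonic 6.3267
β=58.5°: printed 9.7500 | uniform 9.7500, cycloidal 11.6814, simple-harmonic 10.9049
β=67.5°: printed 11.2500 | uniform 11.2500, cycloidal 13.6373, simple-harmonic 12.8033
only one law matches every sample → uniform

uniform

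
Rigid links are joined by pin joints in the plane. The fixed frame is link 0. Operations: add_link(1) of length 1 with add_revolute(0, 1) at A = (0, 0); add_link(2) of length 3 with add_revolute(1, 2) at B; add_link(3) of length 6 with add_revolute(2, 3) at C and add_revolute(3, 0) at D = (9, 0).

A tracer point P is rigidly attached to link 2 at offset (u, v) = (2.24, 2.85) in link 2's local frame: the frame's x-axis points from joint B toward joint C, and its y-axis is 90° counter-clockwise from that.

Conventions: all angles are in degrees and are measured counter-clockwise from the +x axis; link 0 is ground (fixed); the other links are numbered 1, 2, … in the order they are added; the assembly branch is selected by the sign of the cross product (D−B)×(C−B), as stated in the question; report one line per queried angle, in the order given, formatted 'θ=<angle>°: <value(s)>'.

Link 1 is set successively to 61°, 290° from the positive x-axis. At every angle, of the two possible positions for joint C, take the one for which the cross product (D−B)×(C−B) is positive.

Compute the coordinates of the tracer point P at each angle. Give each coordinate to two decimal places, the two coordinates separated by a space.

A=(0,0), D=(9.00,0)
θ=61°: B = A + 1.00·(cos61°, sin61°) = (0.4848, 0.8746)
θ=61°: |BD| = 8.5600
θ=61°: circle(B,3.00) ∩ circle(D,6.00): a=2.7029, h=1.3017
θ=61°:   candidates: C₊=(3.3066,1.8933) cross=11.142; C₋=(3.0406,-0.6964) cross=-11.142
θ=61°:   branch + wants cross > 0 → take C=(3.3066,1.8933) (cross=11.142)
θ=61°: ex = (C−B)/|BC| = (0.9406,0.3396); ey = (-0.3396,0.9406)
θ=61°: P = B + 2.24·ex + 2.85·ey = (1.6239,4.3159)
θ=290°: B = A + 1.00·(cos290°, sin290°) = (0.3420, -0.9397)
θ=290°: |BD| = 8.7088
θ=290°: circle(B,3.00) ∩ circle(D,6.00): a=2.8043, h=1.0659
θ=290°:   candidates: C₊=(3.0149,0.4226) cross=9.283; C₋=(3.2449,-1.6968) cross=-9.283
θ=290°:   branch + wants cross > 0 → take C=(3.0149,0.4226) (cross=9.283)
θ=290°: ex = (C−B)/|BC| = (0.8910,0.4541); ey = (-0.4541,0.8910)
θ=290°: P = B + 2.24·ex + 2.85·ey = (1.0436,2.6167)

θ=61°: 1.62 4.32
θ=290°: 1.04 2.62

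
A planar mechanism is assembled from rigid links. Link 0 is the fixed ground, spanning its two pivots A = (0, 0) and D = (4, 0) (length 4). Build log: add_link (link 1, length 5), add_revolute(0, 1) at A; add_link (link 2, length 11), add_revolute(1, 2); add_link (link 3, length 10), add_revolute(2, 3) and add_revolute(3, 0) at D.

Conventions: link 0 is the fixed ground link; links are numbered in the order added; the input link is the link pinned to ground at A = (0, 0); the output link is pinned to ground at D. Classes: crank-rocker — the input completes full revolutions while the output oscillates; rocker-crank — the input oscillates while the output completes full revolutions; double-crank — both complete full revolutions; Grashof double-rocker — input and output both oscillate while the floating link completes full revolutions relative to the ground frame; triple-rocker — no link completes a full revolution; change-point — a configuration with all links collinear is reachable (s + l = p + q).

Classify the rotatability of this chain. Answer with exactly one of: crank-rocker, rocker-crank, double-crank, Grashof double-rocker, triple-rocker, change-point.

lengths: ground=4, input=5, coupler=11, output=10
sorted: s=4 (shortest), l=11 (longest), p+q=15
s + l = 15 vs p + q = 15
s + l = p + q → change-point (collinear configuration reachable)

change-point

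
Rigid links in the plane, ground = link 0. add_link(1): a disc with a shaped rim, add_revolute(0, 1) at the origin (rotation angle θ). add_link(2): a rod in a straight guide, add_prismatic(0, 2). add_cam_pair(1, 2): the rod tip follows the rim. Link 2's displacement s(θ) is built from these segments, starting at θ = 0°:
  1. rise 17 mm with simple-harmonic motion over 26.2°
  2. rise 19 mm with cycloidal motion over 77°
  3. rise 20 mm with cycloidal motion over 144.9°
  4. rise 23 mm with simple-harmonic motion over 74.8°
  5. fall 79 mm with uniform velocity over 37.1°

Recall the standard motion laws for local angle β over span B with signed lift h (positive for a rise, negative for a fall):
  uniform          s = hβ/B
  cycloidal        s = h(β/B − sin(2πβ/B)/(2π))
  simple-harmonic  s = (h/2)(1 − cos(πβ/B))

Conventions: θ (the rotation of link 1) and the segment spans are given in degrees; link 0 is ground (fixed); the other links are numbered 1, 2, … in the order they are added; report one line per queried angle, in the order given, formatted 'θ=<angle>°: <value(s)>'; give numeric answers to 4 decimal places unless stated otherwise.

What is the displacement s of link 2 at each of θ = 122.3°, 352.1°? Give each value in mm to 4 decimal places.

segment 1 (0° to 26.2°, simple-harmonic, h = 17) is passed completely: s = 0.0000 + (17) = 17.0000
segment 2 (26.2° to 103.2°, cycloidal, h = 19) is passed completely: s = 17.0000 + (19) = 36.0000
θ = 122.3° falls in segment 3 (103.2° to 248.1°, cycloidal, h = 20): β = 122.3 − 103.2 = 19.1°, B = 144.9°; Δs = 20·(0.1318 − sin(2π·0.1318)/(2π)) = 0.2912; s = 36.0000 + 0.2912 = 36.2912
segment 3 (103.2° to 248.1°, cycloidal, h = 20) is passed completely: s = 36.0000 + (20) = 56.0000
segment 4 (248.1° to 322.9°, simple-harmonic, h = 23) is passed completely: s = 56.0000 + (23) = 79.0000
θ = 352.1° falls in segment 5 (322.9° to 360°, uniform, h = -79): β = 352.1 − 322.9 = 29.2°, B = 37.1°; Δs = -79·29.2/37.1 = -62.1779; s = 79.0000 − 62.1779 = 16.8221

θ=122.3°: 36.2912
θ=352.1°: 16.8221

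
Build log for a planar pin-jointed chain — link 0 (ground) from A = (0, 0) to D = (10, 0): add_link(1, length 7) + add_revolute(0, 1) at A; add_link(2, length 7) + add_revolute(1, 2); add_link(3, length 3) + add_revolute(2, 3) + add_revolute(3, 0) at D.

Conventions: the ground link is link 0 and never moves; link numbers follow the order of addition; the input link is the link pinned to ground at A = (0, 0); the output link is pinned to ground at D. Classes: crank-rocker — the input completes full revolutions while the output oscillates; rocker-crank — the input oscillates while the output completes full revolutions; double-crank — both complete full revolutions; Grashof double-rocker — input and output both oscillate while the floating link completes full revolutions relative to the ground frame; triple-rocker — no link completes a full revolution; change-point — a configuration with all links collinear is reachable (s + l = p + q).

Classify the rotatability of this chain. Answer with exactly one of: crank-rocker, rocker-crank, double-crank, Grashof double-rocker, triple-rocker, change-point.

lengths: ground=10, input=7, coupler=7, output=3
sorted: s=3 (shortest), l=10 (longest), p+q=14
s + l = 13 vs p + q = 14
s + l < p + q (Grashof) with shortest = output link → rocker-crank

rocker-crank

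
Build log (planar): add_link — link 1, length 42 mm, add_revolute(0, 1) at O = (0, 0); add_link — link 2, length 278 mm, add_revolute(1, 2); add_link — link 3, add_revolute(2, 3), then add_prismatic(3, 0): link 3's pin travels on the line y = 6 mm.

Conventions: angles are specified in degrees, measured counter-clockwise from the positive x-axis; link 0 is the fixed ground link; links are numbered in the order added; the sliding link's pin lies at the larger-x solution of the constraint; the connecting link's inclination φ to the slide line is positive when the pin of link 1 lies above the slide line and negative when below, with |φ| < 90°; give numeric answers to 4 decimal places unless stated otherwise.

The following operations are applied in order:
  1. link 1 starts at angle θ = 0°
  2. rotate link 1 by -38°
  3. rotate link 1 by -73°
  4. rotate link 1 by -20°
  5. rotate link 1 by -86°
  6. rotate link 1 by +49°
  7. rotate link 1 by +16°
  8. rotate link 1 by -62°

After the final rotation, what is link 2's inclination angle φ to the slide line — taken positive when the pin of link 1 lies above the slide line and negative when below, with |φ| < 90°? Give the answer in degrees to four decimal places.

geometry: r = 42 mm, L = 278 mm, e = 6 mm; θ starts at 0°
rotate link 1 by -38°: θ ← 0° -38° = -38°
rotate link 1 by -73°: θ ← -38° -73° = -111°
rotate link 1 by -20°: θ ← -111° -20° = -131°
rotate link 1 by -86°: θ ← -131° -86° = -217°
rotate link 1 by +49°: θ ← -217° +49° = -168°
rotate link 1 by +16°: θ ← -168° +16° = -152°
rotate link 1 by -62°: θ ← -152° -62° = -214°
h = r sin θ − e = 23.486102 − 6 = 17.486102
sin φ = h / L = 17.486102 / 278 = 0.06289965
φ = arcsin(0.06289965) = 3.606265°

3.6063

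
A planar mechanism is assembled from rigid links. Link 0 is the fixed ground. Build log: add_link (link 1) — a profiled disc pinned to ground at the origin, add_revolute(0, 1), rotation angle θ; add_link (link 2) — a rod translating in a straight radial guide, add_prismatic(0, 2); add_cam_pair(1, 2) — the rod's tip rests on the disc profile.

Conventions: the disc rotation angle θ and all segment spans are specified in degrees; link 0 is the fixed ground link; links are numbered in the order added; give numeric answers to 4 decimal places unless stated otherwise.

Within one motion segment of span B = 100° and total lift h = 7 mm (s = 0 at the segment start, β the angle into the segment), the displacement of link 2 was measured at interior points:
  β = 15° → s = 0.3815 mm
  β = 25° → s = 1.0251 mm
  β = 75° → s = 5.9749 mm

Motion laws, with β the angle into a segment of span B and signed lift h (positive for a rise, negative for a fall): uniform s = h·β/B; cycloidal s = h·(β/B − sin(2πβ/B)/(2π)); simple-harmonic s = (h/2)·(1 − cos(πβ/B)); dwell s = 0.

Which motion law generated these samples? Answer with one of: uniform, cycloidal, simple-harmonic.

candidates at β/B = r: uniform s = h·r (linear in β); cycloidal s = h·(r − sin(2πr)/(2π)); simple-harmonic s = (h/2)(1 − cos(πr))
β=15°: printed 0.3815 | uniform 1.0500, cycloidal 0.1487, simple-harmonic 0.3815
β=25°: printed 1.0251 | uniform 1.7500, cycloidal 0.6359, simple-harmonic 1.0251
β=75°: printed 5.9749 | uniform 5.2500, cycloidal 6.3641, simple-harmonic 5.9749
only one law matches every sample → simple-harmonic

simple-harmonic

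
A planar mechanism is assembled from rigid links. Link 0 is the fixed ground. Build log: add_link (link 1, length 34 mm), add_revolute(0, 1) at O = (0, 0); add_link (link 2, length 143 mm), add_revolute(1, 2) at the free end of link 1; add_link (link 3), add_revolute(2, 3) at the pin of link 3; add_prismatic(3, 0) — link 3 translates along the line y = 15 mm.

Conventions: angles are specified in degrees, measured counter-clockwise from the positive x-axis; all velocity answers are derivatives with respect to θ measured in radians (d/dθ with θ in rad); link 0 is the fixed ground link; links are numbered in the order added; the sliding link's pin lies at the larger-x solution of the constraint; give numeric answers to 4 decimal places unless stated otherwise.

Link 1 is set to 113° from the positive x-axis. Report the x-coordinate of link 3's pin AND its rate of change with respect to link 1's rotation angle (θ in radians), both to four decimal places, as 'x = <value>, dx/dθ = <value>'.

geometry: r = 34 mm, L = 143 mm, e = 15 mm
crank pin P = (r cos θ, r sin θ) = (-13.284858, 31.297165)
h = r sin θ − e = 31.297165 − 15 = 16.297165
x = r cos θ + √(L² − h²) = -13.284858 + 142.068302 = 128.783444
dx/dθ = −r sin θ − h·r cos θ/√(L² − h²) (θ in radians; h = 16.297165) = -29.773211

x = 128.7834, dx/dθ = -29.7732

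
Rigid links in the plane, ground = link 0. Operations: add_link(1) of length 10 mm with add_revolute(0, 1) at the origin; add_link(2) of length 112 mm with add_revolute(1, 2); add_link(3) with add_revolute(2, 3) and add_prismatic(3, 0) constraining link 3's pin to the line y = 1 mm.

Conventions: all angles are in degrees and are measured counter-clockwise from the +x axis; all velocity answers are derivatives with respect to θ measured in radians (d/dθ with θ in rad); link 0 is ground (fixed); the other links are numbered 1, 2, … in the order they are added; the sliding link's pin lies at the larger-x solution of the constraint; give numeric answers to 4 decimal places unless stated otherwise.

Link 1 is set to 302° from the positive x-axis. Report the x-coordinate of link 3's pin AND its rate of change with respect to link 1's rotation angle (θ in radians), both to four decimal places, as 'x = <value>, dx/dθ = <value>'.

geometry: r = 10 mm, L = 112 mm, e = 1 mm
crank pin P = (r cos θ, r sin θ) = (5.299193, -8.480481)
h = r sin θ − e = -8.480481 − 1 = -9.480481
x = r cos θ + √(L² − h²) = 5.299193 + 111.598031 = 116.897223
dx/dθ = −r sin θ − h·r cos θ/√(L² − h²) (θ in radians; h = -9.480481) = 8.930658

x = 116.8972, dx/dθ = 8.9307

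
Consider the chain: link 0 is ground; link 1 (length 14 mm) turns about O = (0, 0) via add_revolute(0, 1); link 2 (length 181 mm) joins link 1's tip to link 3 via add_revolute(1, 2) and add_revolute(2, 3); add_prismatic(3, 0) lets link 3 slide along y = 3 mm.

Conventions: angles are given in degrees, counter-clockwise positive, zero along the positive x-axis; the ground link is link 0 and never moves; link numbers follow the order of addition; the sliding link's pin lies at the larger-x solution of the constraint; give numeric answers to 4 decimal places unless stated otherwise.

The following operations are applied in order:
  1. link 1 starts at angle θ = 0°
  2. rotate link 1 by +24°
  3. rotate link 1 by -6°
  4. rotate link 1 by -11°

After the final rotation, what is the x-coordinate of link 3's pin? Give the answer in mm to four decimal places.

geometry: r = 14 mm, L = 181 mm, e = 3 mm; θ starts at 0°
rotate link 1 by +24°: θ ← 0° +24° = 24°
rotate link 1 by -6°: θ ← 24° -6° = 18°
rotate link 1 by -11°: θ ← 18° -11° = 7°
crank pin P = (r cos θ, r sin θ) = (13.895646, 1.706171)
h = r sin θ − e = 1.706171 − 3 = -1.293829
x = r cos θ + √(L² − h²) = 13.895646 + 180.995376 = 194.891022

194.8910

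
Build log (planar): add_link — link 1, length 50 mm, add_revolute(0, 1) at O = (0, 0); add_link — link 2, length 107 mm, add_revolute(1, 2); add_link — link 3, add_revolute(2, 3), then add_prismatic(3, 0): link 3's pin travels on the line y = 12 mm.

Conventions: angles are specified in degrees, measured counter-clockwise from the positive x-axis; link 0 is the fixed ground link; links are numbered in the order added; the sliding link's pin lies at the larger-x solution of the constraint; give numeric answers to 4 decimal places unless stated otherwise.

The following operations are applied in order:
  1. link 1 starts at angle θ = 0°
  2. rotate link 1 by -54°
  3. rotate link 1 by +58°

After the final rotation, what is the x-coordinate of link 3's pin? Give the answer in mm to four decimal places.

geometry: r = 50 mm, L = 107 mm, e = 12 mm; θ starts at 0°
rotate link 1 by -54°: θ ← 0° -54° = -54°
rotate link 1 by +58°: θ ← -54° +58° = 4°
crank pin P = (r cos θ, r sin θ) = (49.878203, 3.487824)
h = r sin θ − e = 3.487824 − 12 = -8.512176
x = r cos θ + √(L² − h²) = 49.878203 + 106.660878 = 156.539080

156.5391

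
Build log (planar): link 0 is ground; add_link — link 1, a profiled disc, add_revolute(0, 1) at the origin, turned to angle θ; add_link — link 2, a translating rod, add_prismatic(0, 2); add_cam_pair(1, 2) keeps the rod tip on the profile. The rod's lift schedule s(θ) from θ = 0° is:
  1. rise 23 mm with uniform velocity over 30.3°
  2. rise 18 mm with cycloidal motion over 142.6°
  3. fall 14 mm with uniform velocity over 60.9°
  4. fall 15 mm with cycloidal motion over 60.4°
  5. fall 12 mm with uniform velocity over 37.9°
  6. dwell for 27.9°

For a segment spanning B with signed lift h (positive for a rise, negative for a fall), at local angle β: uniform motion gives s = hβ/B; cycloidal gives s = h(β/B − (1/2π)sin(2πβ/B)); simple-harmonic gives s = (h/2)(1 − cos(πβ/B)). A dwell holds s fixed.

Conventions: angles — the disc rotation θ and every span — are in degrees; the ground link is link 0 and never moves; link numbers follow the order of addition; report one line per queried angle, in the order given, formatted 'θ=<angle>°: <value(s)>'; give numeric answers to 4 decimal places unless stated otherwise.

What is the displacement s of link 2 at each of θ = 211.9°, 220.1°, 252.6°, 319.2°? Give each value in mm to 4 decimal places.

seg 1 [0°–30.3°] uniform, h=23: full span → s += 23 → s = 23.0000
seg 2 [30.3°–172.9°] cycloidal, h=18: full span → s += 18 → s = 41.0000
seg 3 [172.9°–233.8°] uniform, h=-14: θ=211.9° here. β=39, B=60.9. -14·39/60.9 = -8.9655 → s = 32.0345
seg 3 [172.9°–233.8°] uniform, h=-14: θ=220.1° here. β=47.2, B=60.9. -14·47.2/60.9 = -10.8506 → s = 30.1494
seg 3 [172.9°–233.8°] uniform, h=-14: full span → s += -14 → s = 27.0000
seg 4 [233.8°–294.2°] cycloidal, h=-15: θ=252.6° here. β=18.8, B=60.4. -15·(0.3113 − sin(2π·0.3113)/(2π)) = -2.4562 → s = 24.5438
seg 4 [233.8°–294.2°] cycloidal, h=-15: full span → s += -15 → s = 12.0000
seg 5 [294.2°–332.1°] uniform, h=-12: θ=319.2° here. β=25, B=37.9. -12·25/37.9 = -7.9156 → s = 4.0844

θ=211.9°: 32.0345
θ=220.1°: 30.1494
θ=252.6°: 24.5438
θ=319.2°: 4.0844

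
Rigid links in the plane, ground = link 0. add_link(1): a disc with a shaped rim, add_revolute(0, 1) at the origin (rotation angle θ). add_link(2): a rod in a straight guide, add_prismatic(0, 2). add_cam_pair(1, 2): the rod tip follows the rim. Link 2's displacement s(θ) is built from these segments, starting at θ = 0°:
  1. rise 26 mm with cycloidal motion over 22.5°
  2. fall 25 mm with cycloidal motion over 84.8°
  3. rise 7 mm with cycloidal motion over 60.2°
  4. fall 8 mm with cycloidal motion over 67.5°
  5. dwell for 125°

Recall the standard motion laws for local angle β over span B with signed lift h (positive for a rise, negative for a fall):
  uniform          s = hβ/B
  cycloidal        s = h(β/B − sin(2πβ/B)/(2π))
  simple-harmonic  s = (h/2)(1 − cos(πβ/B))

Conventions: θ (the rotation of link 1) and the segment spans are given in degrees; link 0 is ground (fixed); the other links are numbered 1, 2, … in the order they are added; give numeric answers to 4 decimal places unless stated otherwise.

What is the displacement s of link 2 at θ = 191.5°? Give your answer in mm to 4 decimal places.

segment 1 (0° to 22.5°, cycloidal, h = 26) is passed completely: s = 0.0000 + (26) = 26.0000
segment 2 (22.5° to 107.3°, cycloidal, h = -25) is passed completely: s = 26.0000 + (-25) = 1.0000
segment 3 (107.3° to 167.5°, cycloidal, h = 7) is passed completely: s = 1.0000 + (7) = 8.0000
θ = 191.5° falls in segment 4 (167.5° to 235°, cycloidal, h = -8): β = 191.5 − 167.5 = 24°, B = 67.5°; Δs = -8·(0.3556 − sin(2π·0.3556)/(2π)) = -1.8411; s = 8.0000 − 1.8411 = 6.1589

6.1589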